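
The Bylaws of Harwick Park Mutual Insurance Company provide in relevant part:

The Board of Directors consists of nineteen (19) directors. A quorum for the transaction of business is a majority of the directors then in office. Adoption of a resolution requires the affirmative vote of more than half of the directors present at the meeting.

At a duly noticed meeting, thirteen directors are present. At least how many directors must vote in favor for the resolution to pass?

The resolution requires a majority of the directors present (13).
A majority of 13 is 7.

7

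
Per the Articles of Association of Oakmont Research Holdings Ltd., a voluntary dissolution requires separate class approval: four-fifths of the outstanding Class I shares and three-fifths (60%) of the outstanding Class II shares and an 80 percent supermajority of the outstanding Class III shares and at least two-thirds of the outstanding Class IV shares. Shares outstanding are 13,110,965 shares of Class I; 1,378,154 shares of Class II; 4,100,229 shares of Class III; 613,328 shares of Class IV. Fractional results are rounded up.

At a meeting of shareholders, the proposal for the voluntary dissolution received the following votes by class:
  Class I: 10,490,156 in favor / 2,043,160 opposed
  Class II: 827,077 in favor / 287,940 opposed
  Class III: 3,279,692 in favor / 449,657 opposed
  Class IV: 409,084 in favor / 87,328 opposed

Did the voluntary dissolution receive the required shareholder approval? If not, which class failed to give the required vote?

Not approved — the Class III shares did not give the required vote.

Class I: 4/5 of 13110965 = 10488772; 10,488,772 required, 10,490,156 in favor — approved.
Class II: 3/5 of 1378154 = 826892.40, rounded up to 826893; 826,893 required, 827,077 in favor — approved.
Class III: 4/5 of 4100229 = 3280183.20, rounded up to 3280184; 3,280,184 required, 3,279,692 in favor — not approved.
Class IV: 2/3 of 613328 = 408885.33, rounded up to 408886; 408,886 required, 409,084 in favor — approved.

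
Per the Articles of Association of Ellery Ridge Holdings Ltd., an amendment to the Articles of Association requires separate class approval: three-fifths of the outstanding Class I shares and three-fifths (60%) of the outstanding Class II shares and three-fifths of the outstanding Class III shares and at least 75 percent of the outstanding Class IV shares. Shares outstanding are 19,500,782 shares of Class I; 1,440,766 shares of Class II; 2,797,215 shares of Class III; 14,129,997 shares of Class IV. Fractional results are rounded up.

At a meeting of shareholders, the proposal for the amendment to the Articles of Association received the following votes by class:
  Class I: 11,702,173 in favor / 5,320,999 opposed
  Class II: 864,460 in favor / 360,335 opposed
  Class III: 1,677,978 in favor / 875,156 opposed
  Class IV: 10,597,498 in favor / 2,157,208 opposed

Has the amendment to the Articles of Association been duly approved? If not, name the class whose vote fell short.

Class I: 3/5 of 19500782 = 11700469.20, rounded up to 11700470; 11,700,470 required, 11,702,173 in favor — approved.
Class II: 3/5 of 1440766 = 864459.60, rounded up to 864460; 864,460 required, 864,460 in favor — approved.
Class III: 3/5 of 2797215 = 1678329; 1,678,329 required, 1,677,978 in favor — not approved.
Class IV: 3/4 of 14129997 = 10597497.75, rounded up to 10597498; 10,597,498 required, 10,597,498 in favor — approved.

Not approved — the Class III shares did not give the required vote.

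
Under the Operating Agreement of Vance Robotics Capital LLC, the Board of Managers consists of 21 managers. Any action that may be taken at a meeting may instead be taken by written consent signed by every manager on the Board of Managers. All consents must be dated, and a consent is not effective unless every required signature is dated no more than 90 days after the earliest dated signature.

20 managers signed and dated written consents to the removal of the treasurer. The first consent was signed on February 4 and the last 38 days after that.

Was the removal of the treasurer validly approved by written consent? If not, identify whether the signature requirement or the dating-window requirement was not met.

Not effective — insufficient signatures.

Signatures required: the unanimous vote of 21 — unanimous means all 21, so 21 needed; 20 signed. Insufficient.
Dating window: the latest signature is 38 days after the earliest; the limit is 90 days. Within the window.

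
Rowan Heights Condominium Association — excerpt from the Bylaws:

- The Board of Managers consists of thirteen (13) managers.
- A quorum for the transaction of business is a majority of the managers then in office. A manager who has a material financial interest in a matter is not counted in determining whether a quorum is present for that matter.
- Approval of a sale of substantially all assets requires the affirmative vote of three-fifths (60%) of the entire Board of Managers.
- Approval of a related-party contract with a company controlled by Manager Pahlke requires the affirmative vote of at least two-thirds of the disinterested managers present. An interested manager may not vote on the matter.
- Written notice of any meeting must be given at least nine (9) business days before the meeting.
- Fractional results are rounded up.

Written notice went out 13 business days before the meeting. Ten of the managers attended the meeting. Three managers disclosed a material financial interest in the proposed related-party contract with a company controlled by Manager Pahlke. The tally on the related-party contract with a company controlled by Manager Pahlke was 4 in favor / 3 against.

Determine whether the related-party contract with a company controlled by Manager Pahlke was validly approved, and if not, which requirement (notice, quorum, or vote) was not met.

Invalid — vote requirement not satisfied.

Notice: 13 business days given; 9 required (13 ≥ 9). Satisfied.
Quorum: 10 present, but the 3 interested managers do not count, leaving 7. Quorum is 7. Satisfied.
Vote: the related-party contract with a company controlled by Manager Pahlke requires two-thirds of the disinterested managers present (10 − 3 = 7). 2/3 of 7 = 4.67, rounded up to 5, so 5 affirmative votes are needed; 4 voted in favor. Not satisfied.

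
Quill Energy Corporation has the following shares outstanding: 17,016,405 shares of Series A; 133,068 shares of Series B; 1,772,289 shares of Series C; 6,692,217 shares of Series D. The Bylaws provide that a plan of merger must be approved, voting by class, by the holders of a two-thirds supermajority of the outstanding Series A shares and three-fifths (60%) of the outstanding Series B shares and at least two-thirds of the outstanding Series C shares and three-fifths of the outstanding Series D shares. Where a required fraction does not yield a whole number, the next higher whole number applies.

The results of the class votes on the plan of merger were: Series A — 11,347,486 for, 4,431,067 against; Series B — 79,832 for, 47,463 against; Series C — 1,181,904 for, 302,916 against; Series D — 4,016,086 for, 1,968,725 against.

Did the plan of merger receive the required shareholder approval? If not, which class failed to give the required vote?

Series A: 2/3 of 17016405 = 11344270; 11,344,270 required, 11,347,486 in favor — approved.
Series B: 3/5 of 133068 = 79840.80, rounded up to 79841; 79,841 required, 79,832 in favor — not approved.
Series C: 2/3 of 1772289 = 1181526; 1,181,526 required, 1,181,904 in favor — approved.
Series D: 3/5 of 6692217 = 4015330.20, rounded up to 4015331; 4,015,331 required, 4,016,086 in favor — approved.

Not approved — the Series B shares did not give the required vote.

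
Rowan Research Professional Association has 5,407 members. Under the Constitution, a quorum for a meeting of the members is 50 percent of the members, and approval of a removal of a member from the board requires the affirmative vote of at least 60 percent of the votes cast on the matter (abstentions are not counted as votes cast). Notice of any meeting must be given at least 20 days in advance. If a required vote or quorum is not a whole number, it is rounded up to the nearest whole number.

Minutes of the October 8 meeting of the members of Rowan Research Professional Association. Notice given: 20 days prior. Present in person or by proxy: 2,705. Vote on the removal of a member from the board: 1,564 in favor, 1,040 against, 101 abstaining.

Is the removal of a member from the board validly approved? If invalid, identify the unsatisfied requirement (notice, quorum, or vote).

Valid — all requirements satisfied.

Notice: 20 days given; 20 required. Satisfied.
Quorum: 50% of 5,407 = 2,703.50, rounded up to 2,704; 2,705 present. Satisfied.
Vote: requires three-fifths of the votes cast (2,705 − 101 abstaining = 2,604); 3/5 of 2604 = 1562.40, rounded up to 1563, so 1,563 needed; 1,564 in favor. Satisfied.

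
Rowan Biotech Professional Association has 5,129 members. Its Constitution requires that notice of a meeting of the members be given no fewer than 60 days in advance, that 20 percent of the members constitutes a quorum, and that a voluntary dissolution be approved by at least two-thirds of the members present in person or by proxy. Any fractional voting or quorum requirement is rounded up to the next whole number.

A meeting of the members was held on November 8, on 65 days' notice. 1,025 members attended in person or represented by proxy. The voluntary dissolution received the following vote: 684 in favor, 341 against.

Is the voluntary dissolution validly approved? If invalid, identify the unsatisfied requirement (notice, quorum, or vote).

Invalid — quorum requirement not satisfied.

Notice: 65 days given; 60 required. Satisfied.
Quorum: 20% of 5,129 = 1,025.80, rounded up to 1,026; 1,025 present. Not satisfied.
Vote: requires two-thirds of those present (1,025); 2/3 of 1025 = 683.33, rounded up to 684, so 684 needed; 684 in favor. Satisfied.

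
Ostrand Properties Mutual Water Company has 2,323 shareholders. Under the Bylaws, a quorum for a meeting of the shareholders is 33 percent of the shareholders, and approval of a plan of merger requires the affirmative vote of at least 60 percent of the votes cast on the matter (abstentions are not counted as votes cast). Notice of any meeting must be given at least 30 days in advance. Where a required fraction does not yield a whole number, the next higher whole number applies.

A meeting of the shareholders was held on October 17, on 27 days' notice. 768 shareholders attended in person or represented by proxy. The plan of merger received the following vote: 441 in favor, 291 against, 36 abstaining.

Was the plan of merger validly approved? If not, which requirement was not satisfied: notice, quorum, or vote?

Invalid — notice requirement not satisfied.

Notice: 27 days given; 30 required. Not satisfied.
Quorum: 33% of 2,323 = 766.59, rounded up to 767; 768 present. Satisfied.
Vote: requires three-fifths of the votes cast (768 − 36 abstaining = 732); 3/5 of 732 = 439.20, rounded up to 440, so 440 needed; 441 in favor. Satisfied.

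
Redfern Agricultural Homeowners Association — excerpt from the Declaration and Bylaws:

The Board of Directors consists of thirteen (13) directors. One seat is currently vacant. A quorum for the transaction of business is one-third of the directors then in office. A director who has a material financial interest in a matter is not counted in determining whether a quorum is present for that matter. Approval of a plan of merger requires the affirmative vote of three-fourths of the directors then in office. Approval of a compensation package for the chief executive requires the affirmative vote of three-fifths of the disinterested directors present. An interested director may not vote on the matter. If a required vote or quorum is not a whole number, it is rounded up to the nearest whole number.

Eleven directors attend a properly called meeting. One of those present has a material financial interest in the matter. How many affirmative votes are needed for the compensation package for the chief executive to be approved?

6

The compensation package for the chief executive requires three-fifths of the disinterested directors present (11 − 1 = 10).
3/5 of 10 = 6.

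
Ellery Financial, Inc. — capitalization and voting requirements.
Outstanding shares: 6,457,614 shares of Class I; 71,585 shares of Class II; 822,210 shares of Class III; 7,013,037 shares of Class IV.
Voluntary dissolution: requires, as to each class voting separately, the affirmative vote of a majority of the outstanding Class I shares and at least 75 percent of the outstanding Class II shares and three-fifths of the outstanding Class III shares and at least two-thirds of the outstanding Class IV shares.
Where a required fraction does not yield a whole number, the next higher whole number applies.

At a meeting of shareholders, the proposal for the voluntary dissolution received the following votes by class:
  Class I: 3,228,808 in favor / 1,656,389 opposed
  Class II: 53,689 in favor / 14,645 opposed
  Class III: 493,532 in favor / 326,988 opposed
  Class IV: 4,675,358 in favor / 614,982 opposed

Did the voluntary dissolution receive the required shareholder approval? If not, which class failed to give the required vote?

Approved — every class gave the required vote.

Class I: a majority of 6457614 is 3228808; 3,228,808 required, 3,228,808 in favor — approved.
Class II: 3/4 of 71585 = 53688.75, rounded up to 53689; 53,689 required, 53,689 in favor — approved.
Class III: 3/5 of 822210 = 493326; 493,326 required, 493,532 in favor — approved.
Class IV: 2/3 of 7013037 = 4675358; 4,675,358 required, 4,675,358 in favor — approved.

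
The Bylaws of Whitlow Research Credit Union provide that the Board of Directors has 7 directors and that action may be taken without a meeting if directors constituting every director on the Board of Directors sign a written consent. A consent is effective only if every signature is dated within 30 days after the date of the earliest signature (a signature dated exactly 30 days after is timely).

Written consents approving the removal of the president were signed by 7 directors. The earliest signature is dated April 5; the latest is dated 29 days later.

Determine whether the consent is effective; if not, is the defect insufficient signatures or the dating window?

Effective — both the signature and dating-window requirements are satisfied.

Signatures required: every one of 7 — unanimous means all 7, so 7 needed; 7 signed. Sufficient.
Dating window: the latest signature is 29 days after the earliest; the limit is 30 days. Within the window.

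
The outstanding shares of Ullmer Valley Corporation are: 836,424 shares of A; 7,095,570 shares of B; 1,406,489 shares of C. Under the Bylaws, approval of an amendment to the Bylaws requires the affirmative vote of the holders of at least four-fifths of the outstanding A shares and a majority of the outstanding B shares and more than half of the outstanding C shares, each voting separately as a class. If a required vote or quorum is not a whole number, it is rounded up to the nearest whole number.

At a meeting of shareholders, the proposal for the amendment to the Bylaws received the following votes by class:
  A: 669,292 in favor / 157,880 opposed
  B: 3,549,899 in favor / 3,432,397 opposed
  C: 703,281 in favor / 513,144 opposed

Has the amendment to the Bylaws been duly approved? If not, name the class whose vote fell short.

A: 4/5 of 836424 = 669139.20, rounded up to 669140; 669,140 required, 669,292 in favor — approved.
B: a majority of 7095570 is 3547786; 3,547,786 required, 3,549,899 in favor — approved.
C: a majority of 1406489 is 703245; 703,245 required, 703,281 in favor — approved.

Approved — every class gave the required vote.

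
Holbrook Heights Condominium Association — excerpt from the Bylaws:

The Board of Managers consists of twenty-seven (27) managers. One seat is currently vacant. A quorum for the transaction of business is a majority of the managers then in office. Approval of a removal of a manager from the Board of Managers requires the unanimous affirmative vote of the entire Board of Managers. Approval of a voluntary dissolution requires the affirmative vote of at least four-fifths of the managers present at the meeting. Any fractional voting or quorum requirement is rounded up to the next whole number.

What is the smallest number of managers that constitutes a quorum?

A majority of 26 is 14.

14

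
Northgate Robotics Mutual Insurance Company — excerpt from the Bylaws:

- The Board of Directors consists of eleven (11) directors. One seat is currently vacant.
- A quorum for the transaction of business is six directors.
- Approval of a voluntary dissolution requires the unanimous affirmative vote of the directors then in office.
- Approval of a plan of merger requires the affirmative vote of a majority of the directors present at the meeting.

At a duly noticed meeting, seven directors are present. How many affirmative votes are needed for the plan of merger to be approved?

The plan of merger requires a majority of the directors present (7).
A majority of 7 is 4.

4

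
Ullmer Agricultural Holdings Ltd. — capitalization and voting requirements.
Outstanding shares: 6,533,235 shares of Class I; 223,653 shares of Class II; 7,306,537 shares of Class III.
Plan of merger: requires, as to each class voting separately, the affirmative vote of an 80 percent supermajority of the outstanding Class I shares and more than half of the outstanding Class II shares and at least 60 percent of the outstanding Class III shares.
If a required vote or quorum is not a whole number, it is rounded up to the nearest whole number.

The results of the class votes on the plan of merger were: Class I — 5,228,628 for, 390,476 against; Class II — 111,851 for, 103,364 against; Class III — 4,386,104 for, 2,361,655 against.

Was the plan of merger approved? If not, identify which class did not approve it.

Class I: 4/5 of 6533235 = 5226588; 5,226,588 required, 5,228,628 in favor — approved.
Class II: a majority of 223653 is 111827; 111,827 required, 111,851 in favor — approved.
Class III: 3/5 of 7306537 = 4383922.20, rounded up to 4383923; 4,383,923 required, 4,386,104 in favor — approved.

Approved — every class gave the required vote.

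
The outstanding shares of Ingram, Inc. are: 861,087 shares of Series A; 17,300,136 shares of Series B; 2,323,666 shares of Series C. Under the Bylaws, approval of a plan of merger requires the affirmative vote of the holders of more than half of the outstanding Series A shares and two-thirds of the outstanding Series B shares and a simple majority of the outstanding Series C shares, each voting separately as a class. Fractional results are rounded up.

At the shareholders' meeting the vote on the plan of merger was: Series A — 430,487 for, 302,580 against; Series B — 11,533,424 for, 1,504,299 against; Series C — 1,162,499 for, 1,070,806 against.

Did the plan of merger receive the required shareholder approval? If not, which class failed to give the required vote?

Series A: a majority of 861087 is 430544; 430,544 required, 430,487 in favor — not approved.
Series B: 2/3 of 17300136 = 11533424; 11,533,424 required, 11,533,424 in favor — approved.
Series C: a majority of 2323666 is 1161834; 1,161,834 required, 1,162,499 in favor — approved.

Not approved — the Series A shares did not give the required vote.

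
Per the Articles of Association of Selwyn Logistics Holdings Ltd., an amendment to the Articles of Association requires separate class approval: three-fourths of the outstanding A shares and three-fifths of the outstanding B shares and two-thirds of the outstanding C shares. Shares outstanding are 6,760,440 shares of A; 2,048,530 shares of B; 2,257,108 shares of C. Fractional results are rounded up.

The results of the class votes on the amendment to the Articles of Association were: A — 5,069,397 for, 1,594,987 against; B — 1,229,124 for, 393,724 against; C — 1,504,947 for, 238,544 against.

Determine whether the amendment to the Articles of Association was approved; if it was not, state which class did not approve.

A: 3/4 of 6760440 = 5070330; 5,070,330 required, 5,069,397 in favor — not approved.
B: 3/5 of 2048530 = 1229118; 1,229,118 required, 1,229,124 in favor — approved.
C: 2/3 of 2257108 = 1504738.67, rounded up to 1504739; 1,504,739 required, 1,504,947 in favor — approved.

Not approved — the A shares did not give the required vote.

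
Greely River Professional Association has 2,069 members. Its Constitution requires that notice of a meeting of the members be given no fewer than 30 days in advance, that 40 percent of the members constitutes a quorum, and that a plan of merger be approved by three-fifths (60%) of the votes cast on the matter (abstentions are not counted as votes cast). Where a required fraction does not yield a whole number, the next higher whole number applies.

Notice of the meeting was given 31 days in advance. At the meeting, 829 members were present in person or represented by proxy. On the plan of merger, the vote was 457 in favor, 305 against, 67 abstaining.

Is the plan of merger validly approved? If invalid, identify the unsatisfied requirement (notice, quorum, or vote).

Invalid — vote requirement not satisfied.

Notice: 31 days given; 30 required. Satisfied.
Quorum: 40% of 2,069 = 827.60, rounded up to 828; 829 present. Satisfied.
Vote: requires three-fifths of the votes cast (829 − 67 abstaining = 762); 3/5 of 762 = 457.20, rounded up to 458, so 458 needed; 457 in favor. Not satisfied.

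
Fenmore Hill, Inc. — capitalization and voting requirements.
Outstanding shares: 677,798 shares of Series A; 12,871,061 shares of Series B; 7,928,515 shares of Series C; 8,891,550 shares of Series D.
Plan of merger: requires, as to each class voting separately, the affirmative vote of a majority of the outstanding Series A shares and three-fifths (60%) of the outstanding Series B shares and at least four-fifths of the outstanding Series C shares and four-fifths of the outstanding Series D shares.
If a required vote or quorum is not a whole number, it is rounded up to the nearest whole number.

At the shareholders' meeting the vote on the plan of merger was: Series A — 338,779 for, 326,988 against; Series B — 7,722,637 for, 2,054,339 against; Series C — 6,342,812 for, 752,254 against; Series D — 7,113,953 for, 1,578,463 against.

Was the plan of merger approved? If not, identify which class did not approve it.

Not approved — the Series A shares did not give the required vote.

Series A: a majority of 677798 is 338900; 338,900 required, 338,779 in favor — not approved.
Series B: 3/5 of 12871061 = 7722636.60, rounded up to 7722637; 7,722,637 required, 7,722,637 in favor — approved.
Series C: 4/5 of 7928515 = 6342812; 6,342,812 required, 6,342,812 in favor — approved.
Series D: 4/5 of 8891550 = 7113240; 7,113,240 required, 7,113,953 in favor — approved.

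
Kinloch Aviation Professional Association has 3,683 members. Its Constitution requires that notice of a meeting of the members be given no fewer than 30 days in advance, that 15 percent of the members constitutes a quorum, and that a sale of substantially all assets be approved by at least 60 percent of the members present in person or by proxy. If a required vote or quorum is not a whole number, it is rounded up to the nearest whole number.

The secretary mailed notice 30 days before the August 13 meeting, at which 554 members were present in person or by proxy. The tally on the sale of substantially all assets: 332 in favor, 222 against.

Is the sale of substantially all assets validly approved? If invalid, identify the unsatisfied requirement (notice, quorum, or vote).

Notice: 30 days given; 30 required. Satisfied.
Quorum: 15% of 3,683 = 552.45, rounded up to 553; 554 present. Satisfied.
Vote: requires three-fifths of those present (554); 3/5 of 554 = 332.40, rounded up to 333, so 333 needed; 332 in favor. Not satisfied.

Invalid — vote requirement not satisfied.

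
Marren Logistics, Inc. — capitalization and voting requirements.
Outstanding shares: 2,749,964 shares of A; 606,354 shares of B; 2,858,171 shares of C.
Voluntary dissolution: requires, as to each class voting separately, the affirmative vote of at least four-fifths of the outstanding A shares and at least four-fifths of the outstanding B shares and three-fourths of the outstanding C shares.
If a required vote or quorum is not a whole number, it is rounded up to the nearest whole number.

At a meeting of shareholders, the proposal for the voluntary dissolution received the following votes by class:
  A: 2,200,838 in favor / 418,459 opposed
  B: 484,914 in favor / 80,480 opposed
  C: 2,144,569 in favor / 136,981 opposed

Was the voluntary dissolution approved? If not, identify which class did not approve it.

Not approved — the B shares did not give the required vote.

A: 4/5 of 2749964 = 2199971.20, rounded up to 2199972; 2,199,972 required, 2,200,838 in favor — approved.
B: 4/5 of 606354 = 485083.20, rounded up to 485084; 485,084 required, 484,914 in favor — not approved.
C: 3/4 of 2858171 = 2143628.25, rounded up to 2143629; 2,143,629 required, 2,144,569 in favor — approved.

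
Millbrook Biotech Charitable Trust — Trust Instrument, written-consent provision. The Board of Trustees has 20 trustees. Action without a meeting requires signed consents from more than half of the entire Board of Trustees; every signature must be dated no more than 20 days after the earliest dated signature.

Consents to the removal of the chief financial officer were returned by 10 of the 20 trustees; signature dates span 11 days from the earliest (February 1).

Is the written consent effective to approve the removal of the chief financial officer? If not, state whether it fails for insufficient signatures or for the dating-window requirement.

Not effective — insufficient signatures.

Signatures required: more than half of 20 — a majority of 20 is 11, so 11 needed; 10 signed. Insufficient.
Dating window: the latest signature is 11 days after the earliest; the limit is 20 days. Within the window.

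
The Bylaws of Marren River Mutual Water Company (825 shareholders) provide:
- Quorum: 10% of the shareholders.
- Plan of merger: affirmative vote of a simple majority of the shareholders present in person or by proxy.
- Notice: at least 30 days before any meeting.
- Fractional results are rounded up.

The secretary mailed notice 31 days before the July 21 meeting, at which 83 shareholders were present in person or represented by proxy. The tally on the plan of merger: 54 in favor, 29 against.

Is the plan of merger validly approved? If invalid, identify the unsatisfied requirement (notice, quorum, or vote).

Notice: 31 days given; 30 required. Satisfied.
Quorum: 10% of 825 = 82.50, rounded up to 83; 83 present. Satisfied.
Vote: requires a majority of those present (83); a majority of 83 is 42, so 42 needed; 54 in favor. Satisfied.

Valid — all requirements satisfied.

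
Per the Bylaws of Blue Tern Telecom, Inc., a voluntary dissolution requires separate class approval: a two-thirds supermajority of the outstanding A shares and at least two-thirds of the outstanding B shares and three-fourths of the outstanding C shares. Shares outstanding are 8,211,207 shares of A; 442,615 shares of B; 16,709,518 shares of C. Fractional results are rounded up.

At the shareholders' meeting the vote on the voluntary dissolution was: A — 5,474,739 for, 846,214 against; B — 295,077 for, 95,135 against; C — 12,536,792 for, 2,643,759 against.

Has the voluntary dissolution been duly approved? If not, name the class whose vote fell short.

A: 2/3 of 8211207 = 5474138; 5,474,138 required, 5,474,739 in favor — approved.
B: 2/3 of 442615 = 295076.67, rounded up to 295077; 295,077 required, 295,077 in favor — approved.
C: 3/4 of 16709518 = 12532138.50, rounded up to 12532139; 12,532,139 required, 12,536,792 in favor — approved.

Approved — every class gave the required vote.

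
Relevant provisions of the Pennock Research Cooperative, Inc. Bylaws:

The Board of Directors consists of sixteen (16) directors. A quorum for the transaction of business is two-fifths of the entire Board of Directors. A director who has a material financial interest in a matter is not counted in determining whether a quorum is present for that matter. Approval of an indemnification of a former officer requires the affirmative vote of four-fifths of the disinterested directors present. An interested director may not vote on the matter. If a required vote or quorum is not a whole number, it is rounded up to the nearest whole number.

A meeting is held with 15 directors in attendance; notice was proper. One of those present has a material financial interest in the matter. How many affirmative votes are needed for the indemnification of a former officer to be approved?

12

The indemnification of a former officer requires four-fifths of the disinterested directors present (15 − 1 = 14).
4/5 of 14 = 11.20, rounded up to 12.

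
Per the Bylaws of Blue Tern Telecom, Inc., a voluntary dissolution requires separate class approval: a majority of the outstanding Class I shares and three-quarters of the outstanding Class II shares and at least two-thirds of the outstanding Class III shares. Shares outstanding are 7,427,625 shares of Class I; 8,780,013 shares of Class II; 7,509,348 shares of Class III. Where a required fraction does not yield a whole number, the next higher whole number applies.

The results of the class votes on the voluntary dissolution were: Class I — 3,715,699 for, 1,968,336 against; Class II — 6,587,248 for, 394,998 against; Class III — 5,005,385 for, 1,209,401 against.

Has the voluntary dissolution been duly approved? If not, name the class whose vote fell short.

Not approved — the Class III shares did not give the required vote.

Class I: a majority of 7427625 is 3713813; 3,713,813 required, 3,715,699 in favor — approved.
Class II: 3/4 of 8780013 = 6585009.75, rounded up to 6585010; 6,585,010 required, 6,587,248 in favor — approved.
Class III: 2/3 of 7509348 = 5006232; 5,006,232 required, 5,005,385 in favor — not approved.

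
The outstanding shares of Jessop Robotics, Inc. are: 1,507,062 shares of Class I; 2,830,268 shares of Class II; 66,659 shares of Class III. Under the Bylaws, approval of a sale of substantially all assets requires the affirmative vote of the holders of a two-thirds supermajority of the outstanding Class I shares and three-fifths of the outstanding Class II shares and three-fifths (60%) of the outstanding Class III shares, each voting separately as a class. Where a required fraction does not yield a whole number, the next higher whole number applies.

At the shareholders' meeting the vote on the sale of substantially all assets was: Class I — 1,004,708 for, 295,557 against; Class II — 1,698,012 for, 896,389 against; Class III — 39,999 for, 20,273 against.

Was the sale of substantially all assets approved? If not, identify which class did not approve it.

Class I: 2/3 of 1507062 = 1004708; 1,004,708 required, 1,004,708 in favor — approved.
Class II: 3/5 of 2830268 = 1698160.80, rounded up to 1698161; 1,698,161 required, 1,698,012 in favor — not approved.
Class III: 3/5 of 66659 = 39995.40, rounded up to 39996; 39,996 required, 39,999 in favor — approved.

Not approved — the Class II shares did not give the required vote.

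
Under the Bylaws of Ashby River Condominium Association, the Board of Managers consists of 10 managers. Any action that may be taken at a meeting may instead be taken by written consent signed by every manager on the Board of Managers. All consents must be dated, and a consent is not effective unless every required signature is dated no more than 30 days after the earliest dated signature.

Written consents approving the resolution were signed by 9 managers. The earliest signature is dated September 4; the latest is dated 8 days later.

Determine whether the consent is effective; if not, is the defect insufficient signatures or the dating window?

Not effective — insufficient signatures.

Signatures required: the unanimous vote of 10 — unanimous means all 10, so 10 needed; 9 signed. Insufficient.
Dating window: the latest signature is 8 days after the earliest; the limit is 30 days. Within the window.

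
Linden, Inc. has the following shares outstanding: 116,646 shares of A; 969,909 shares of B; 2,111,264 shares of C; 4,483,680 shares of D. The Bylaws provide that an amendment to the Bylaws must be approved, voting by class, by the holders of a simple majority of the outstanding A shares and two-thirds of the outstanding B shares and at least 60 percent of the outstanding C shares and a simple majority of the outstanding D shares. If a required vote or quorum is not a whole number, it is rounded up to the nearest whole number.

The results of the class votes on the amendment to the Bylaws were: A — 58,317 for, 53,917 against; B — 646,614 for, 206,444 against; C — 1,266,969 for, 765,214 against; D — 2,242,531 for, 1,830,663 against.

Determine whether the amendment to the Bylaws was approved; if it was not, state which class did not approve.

A: a majority of 116646 is 58324; 58,324 required, 58,317 in favor — not approved.
B: 2/3 of 969909 = 646606; 646,606 required, 646,614 in favor — approved.
C: 3/5 of 2111264 = 1266758.40, rounded up to 1266759; 1,266,759 required, 1,266,969 in favor — approved.
D: a majority of 4483680 is 2241841; 2,241,841 required, 2,242,531 in favor — approved.

Not approved — the A shares did not give the required vote.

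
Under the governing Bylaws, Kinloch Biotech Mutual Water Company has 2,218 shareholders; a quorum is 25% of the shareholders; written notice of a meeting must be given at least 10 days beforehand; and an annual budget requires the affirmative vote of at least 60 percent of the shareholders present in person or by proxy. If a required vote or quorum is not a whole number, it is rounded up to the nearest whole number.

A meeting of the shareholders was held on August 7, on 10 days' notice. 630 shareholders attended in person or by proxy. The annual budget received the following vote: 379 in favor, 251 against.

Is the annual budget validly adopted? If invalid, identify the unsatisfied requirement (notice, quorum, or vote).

Valid — all requirements satisfied.

Notice: 10 days given; 10 required. Satisfied.
Quorum: 25% of 2,218 = 554.50, rounded up to 555; 630 present. Satisfied.
Vote: requires three-fifths of those present (630); 3/5 of 630 = 378, so 378 needed; 379 in favor. Satisfied.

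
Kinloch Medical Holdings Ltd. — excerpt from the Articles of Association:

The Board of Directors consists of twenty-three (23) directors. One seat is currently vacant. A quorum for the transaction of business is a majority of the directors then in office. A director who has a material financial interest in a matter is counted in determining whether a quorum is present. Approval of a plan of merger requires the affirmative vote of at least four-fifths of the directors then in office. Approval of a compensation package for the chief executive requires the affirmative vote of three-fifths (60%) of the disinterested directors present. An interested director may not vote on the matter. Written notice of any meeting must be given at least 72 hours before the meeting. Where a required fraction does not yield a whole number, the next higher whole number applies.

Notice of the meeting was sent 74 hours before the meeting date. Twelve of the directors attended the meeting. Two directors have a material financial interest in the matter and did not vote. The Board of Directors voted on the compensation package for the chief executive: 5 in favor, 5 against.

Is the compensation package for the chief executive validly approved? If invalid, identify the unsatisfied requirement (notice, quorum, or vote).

Invalid — vote requirement not satisfied.

Notice: 74 hours given; 72 required (74 ≥ 72). Satisfied.
Quorum: 12 present (interested directors count toward quorum); quorum is 12. Satisfied.
Vote: the compensation package for the chief executive requires three-fifths of the disinterested directors present (12 − 2 = 10). 3/5 of 10 = 6, so 6 affirmative votes are needed; 5 voted in favor. Not satisfied.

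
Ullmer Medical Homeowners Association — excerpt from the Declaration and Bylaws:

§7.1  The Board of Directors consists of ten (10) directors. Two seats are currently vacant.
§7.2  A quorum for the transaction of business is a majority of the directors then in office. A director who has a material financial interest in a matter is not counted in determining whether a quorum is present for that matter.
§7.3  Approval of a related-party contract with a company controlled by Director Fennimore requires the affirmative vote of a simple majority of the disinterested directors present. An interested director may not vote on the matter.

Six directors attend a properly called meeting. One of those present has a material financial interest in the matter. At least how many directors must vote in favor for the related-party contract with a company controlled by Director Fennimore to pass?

3

The related-party contract with a company controlled by Director Fennimore requires a majority of the disinterested directors present (6 − 1 = 5).
A majority of 5 is 3.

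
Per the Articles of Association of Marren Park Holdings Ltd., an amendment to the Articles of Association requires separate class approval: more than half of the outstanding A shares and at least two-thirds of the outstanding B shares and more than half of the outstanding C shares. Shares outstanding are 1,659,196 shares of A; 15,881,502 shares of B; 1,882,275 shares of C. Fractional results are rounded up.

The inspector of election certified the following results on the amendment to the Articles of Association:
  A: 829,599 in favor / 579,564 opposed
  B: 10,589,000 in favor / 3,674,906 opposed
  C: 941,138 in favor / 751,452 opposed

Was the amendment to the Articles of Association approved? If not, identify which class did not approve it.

A: a majority of 1659196 is 829599; 829,599 required, 829,599 in favor — approved.
B: 2/3 of 15881502 = 10587668; 10,587,668 required, 10,589,000 in favor — approved.
C: a majority of 1882275 is 941138; 941,138 required, 941,138 in favor — approved.

Approved — every class gave the required vote.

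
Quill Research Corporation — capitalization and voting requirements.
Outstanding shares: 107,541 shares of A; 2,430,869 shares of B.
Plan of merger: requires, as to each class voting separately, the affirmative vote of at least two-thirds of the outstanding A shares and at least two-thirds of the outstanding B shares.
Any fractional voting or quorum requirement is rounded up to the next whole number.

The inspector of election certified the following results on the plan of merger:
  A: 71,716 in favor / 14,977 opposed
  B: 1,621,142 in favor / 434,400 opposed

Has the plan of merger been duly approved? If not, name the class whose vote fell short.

Approved — every class gave the required vote.

A: 2/3 of 107541 = 71694; 71,694 required, 71,716 in favor — approved.
B: 2/3 of 2430869 = 1620579.33, rounded up to 1620580; 1,620,580 required, 1,621,142 in favor — approved.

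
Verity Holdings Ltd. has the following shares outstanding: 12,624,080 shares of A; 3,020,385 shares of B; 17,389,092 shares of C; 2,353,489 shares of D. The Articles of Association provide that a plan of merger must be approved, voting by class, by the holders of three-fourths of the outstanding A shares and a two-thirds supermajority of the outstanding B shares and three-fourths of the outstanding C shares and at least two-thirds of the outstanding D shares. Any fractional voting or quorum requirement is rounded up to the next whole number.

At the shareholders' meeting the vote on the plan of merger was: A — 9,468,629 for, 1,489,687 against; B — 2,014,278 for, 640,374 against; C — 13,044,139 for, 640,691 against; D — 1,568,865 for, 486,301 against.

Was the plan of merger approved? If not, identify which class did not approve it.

Not approved — the D shares did not give the required vote.

A: 3/4 of 12624080 = 9468060; 9,468,060 required, 9,468,629 in favor — approved.
B: 2/3 of 3020385 = 2013590; 2,013,590 required, 2,014,278 in favor — approved.
C: 3/4 of 17389092 = 13041819; 13,041,819 required, 13,044,139 in favor — approved.
D: 2/3 of 2353489 = 1568992.67, rounded up to 1568993; 1,568,993 required, 1,568,865 in favor — not approved.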